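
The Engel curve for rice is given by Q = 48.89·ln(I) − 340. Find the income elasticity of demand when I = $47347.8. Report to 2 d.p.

0.26

At I = 47347.8: Q = 186.314.
dQ/dI = 48.89/I = 0.00103257 at this income.
η = (dQ/dI)·(I/Q) = 0.00103257 × (47347.8/186.314) = 0.26.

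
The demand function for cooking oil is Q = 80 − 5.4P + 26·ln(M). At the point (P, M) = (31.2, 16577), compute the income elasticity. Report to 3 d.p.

0.158

At P = 31.2, M = 16577: Q = 164.130.
Holding P constant, ∂Q/∂M = 26/M = 0.00156844.
η_M = (∂Q/∂M)·(M/Q) = 0.00156844 × (16577/164.130) = 0.158.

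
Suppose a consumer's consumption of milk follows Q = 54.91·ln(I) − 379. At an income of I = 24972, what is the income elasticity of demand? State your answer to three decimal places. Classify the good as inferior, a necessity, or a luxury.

At I = 24972: Q = 176.992.
dQ/dI = 54.91/I = 0.00219886 at this income.
η = (dQ/dI)·(I/Q) = 0.00219886 × (24972/176.992) = 0.310.
Since 0 < η < 1, the good is a necessity.

0.310 (necessity)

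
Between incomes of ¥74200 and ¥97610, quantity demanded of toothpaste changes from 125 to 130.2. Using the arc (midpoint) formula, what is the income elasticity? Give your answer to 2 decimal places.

0.15

ΔQ = 130.2 − 125 = 5.2; midpoint Q̄ = (125 + 130.2)/2 = 127.6.
ΔI = 97610 − 74200 = 23410; midpoint Ī = (74200 + 97610)/2 = 85905.
η = (ΔQ/Q̄) ÷ (ΔI/Ī) = (5.2/127.6) ÷ (23410/85905) = 0.15.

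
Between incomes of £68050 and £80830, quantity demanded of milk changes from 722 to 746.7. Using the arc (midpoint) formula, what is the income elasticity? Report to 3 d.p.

ΔQ = 746.7 − 722 = 24.7; midpoint Q̄ = (722 + 746.7)/2 = 734.35.
ΔI = 80830 − 68050 = 12780; midpoint Ī = (68050 + 80830)/2 = 74440.
η = (ΔQ/Q̄) ÷ (ΔI/Ī) = (24.7/734.35) ÷ (12780/74440) = 0.196.

0.196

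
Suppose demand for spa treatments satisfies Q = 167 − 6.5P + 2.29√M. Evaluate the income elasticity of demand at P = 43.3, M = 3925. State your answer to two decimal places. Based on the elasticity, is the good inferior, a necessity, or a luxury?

2.47 (luxury)

At P = 43.3, M = 3925: Q = 29.018.
Holding P constant, ∂Q/∂M = 2.29/(2√M) = 0.0182762.
η_M = (∂Q/∂M)·(M/Q) = 0.0182762 × (3925/29.018) = 2.47.
Since η > 1, this is a luxury.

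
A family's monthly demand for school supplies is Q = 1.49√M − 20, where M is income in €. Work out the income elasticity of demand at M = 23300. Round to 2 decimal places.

0.55

At M = 23300: Q = 207.439.
dQ/dM = 1.49/(2√M) = 0.00488066 at this income.
η = (dQ/dM)·(M/Q) = 0.00488066 × (23300/207.439) = 0.55.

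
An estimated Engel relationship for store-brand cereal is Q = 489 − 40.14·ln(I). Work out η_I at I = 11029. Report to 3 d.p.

-0.348

At I = 11029: Q = 115.366.
dQ/dI = -40.14/I = -0.0036395 at this income.
η = (dQ/dI)·(I/Q) = -0.0036395 × (11029/115.366) = -0.348.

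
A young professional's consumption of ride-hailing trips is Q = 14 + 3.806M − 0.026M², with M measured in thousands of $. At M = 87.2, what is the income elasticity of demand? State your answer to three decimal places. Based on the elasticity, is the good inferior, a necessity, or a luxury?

-0.429 (inferior good)

At M = 87.2: Q = 148.1834.
dQ/dM = 3.806 − 0.052M = -0.72840.
η = (dQ/dM)·(M/Q) = -0.72840 × (87.2/148.1834) = -0.429.
η < 0 ⇒ inferior good.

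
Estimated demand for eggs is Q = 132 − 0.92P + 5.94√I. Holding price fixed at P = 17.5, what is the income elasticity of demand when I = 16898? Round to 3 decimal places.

At P = 17.5, I = 16898: Q = 888.054.
Holding P constant, ∂Q/∂I = 5.94/(2√I) = 0.0228475.
η_I = (∂Q/∂I)·(I/Q) = 0.0228475 × (16898/888.054) = 0.435.

0.435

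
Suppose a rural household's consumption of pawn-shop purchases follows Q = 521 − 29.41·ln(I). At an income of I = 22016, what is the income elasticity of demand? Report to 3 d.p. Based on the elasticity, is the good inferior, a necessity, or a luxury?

-0.130 (inferior good)

At I = 22016: Q = 226.914.
dQ/dI = -29.41/I = -0.00133585 at this income.
η = (dQ/dI)·(I/Q) = -0.00133585 × (22016/226.914) = -0.130.
Since η < 0, the good is an inferior good.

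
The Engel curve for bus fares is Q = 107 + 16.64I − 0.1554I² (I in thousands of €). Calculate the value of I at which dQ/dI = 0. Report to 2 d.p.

53.54

dQ/dI = 16.64 − 0.3108I.
The good is inferior where dQ/dI < 0. Setting dQ/dI = 0 gives I = 16.64 / 0.3108 = 53.54.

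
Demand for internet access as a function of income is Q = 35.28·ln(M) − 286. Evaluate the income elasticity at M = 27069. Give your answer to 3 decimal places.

At M = 27069: Q = 74.073.
dQ/dM = 35.28/M = 0.00130334 at this income.
η = (dQ/dM)·(M/Q) = 0.00130334 × (27069/74.073) = 0.476.

0.476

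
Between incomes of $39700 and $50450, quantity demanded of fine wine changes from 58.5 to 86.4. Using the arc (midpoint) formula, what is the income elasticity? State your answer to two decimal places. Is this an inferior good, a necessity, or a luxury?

ΔQ = 86.4 − 58.5 = 27.9; midpoint Q̄ = (58.5 + 86.4)/2 = 72.45.
ΔI = 50450 − 39700 = 10750; midpoint Ī = (39700 + 50450)/2 = 45075.
η = (ΔQ/Q̄) ÷ (ΔI/Ī) = (27.9/72.45) ÷ (10750/45075) = 1.61.
η > 1 ⇒ luxury.

1.61 (luxury)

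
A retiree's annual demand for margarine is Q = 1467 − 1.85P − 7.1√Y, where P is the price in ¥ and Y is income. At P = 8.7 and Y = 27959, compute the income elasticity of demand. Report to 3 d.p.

At P = 8.7, Y = 27959: Q = 263.718.
Holding P constant, ∂Q/∂Y = -7.1/(2√Y) = -0.0212309.
η_Y = (∂Q/∂Y)·(Y/Q) = -0.0212309 × (27959/263.718) = -2.251.

-2.251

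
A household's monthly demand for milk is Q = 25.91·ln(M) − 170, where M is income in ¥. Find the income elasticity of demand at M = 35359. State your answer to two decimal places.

At M = 35359: Q = 101.363.
dQ/dM = 25.91/M = 0.00073277 at this income.
η = (dQ/dM)·(M/Q) = 0.00073277 × (35359/101.363) = 0.26.

0.26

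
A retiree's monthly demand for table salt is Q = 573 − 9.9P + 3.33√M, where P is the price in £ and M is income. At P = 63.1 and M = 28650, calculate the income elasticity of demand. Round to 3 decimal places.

At P = 63.1, M = 28650: Q = 511.956.
Holding P constant, ∂Q/∂M = 3.33/(2√M) = 0.00983676.
η_M = (∂Q/∂M)·(M/Q) = 0.00983676 × (28650/511.956) = 0.550.

0.550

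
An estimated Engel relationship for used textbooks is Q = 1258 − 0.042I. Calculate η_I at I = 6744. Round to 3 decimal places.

At I = 6744: Q = 974.752.
dQ/dI = −0.042.
η = (dQ/dI)·(I/Q) = -0.042 × (6744/974.752) = -0.291.

-0.291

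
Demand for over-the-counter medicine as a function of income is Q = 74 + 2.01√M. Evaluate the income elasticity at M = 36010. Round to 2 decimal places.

0.42

At M = 36010: Q = 455.424.
dQ/dM = 2.01/(2√M) = 0.00529608 at this income.
η = (dQ/dM)·(M/Q) = 0.00529608 × (36010/455.424) = 0.42.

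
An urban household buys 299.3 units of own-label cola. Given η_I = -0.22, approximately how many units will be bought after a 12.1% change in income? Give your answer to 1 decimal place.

%ΔQ ≈ η × %ΔI = -0.22 × 12.1% = -2.662%.
New Q ≈ 299.3 × (1 − 0.02662) = 291.3.

291.3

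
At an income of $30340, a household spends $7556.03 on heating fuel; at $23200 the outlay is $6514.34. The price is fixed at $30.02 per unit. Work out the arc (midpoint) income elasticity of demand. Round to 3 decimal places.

0.555

With a constant price, Q₁ = 7556.03/30.02 = 251.700 and Q₂ = 6514.34/30.02 = 217.000 (equivalently, work directly with expenditure since P cancels).
Midpoint %ΔQ = (6514.34 − 7556.03)/7035.19 = -0.14807; midpoint %ΔI = (23200 − 30340)/26770 = -0.26672.
η = -0.14807 / -0.26672 = 0.555.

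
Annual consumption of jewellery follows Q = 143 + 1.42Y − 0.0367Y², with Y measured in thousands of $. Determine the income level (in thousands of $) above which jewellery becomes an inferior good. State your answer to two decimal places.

dQ/dY = 1.42 − 0.0734Y.
The good is inferior where dQ/dY < 0. Setting dQ/dY = 0 gives Y = 1.42 / 0.0734 = 19.35.

19.35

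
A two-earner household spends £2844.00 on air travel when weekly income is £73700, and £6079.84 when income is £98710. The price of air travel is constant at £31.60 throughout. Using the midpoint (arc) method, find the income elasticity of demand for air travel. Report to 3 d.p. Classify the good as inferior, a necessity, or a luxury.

With a constant price, Q₁ = 2844.00/31.60 = 90.000 and Q₂ = 6079.84/31.60 = 192.400 (equivalently, work directly with expenditure since P cancels).
Midpoint %ΔQ = (6079.84 − 2844.00)/4461.92 = 0.72521; midpoint %ΔI = (98710 − 73700)/86205 = 0.29012.
η = 0.72521 / 0.29012 = 2.500.
η > 1 ⇒ luxury.

2.500 (luxury)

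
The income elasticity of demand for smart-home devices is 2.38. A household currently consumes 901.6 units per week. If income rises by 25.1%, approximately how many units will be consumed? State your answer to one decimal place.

%ΔQ ≈ η × %ΔI = 2.38 × 25.1% = 59.738%.
New Q ≈ 901.6 × (1 + 0.59738) = 1440.2.

1440.2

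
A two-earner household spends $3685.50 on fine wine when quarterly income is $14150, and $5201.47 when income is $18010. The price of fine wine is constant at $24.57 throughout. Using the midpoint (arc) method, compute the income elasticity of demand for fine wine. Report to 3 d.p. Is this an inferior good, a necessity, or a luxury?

1.421 (luxury)

With a constant price, Q₁ = 3685.50/24.57 = 150.000 and Q₂ = 5201.47/24.57 = 211.700 (equivalently, work directly with expenditure since P cancels).
Midpoint %ΔQ = (5201.47 − 3685.50)/4443.49 = 0.34117; midpoint %ΔI = (18010 − 14150)/16080 = 0.24005.
η = 0.34117 / 0.24005 = 1.421.
η > 1 ⇒ luxury.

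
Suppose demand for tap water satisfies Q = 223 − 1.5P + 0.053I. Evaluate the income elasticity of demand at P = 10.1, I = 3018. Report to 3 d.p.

0.435

At P = 10.1, I = 3018: Q = 367.804.
Holding P constant, ∂Q/∂I = 0.053.
η_I = (∂Q/∂I)·(I/Q) = 0.053 × (3018/367.804) = 0.435.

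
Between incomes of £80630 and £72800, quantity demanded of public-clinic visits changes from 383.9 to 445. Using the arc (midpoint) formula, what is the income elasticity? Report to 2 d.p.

-1.44

ΔQ = 445 − 383.9 = 61.1; midpoint Q̄ = (383.9 + 445)/2 = 414.45.
ΔI = 72800 − 80630 = -7830; midpoint Ī = (80630 + 72800)/2 = 76715.
η = (ΔQ/Q̄) ÷ (ΔI/Ī) = (61.1/414.45) ÷ (-7830/76715) = -1.44.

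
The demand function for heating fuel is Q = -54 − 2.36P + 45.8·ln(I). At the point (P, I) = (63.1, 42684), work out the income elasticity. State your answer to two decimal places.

At P = 63.1, I = 42684: Q = 285.384.
Holding P constant, ∂Q/∂I = 45.8/I = 0.001073.
η_I = (∂Q/∂I)·(I/Q) = 0.001073 × (42684/285.384) = 0.16.

0.16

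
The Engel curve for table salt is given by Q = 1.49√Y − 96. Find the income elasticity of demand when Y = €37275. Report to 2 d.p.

0.75

At Y = 37275: Q = 191.670.
dQ/dY = 1.49/(2√Y) = 0.00385876 at this income.
η = (dQ/dY)·(Y/Q) = 0.00385876 × (37275/191.670) = 0.75.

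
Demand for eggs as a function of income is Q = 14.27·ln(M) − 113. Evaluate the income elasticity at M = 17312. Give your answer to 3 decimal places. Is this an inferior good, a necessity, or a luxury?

At M = 17312: Q = 26.263.
dQ/dM = 14.27/M = 0.000824284 at this income.
η = (dQ/dM)·(M/Q) = 0.000824284 × (17312/26.263) = 0.543.
Since 0 < η < 1, the good is a necessity.

0.543 (necessity)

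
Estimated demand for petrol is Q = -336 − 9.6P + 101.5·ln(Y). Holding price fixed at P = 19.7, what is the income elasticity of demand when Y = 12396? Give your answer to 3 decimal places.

At P = 19.7, Y = 12396: Q = 431.531.
Holding P constant, ∂Q/∂Y = 101.5/Y = 0.00818813.
η_Y = (∂Q/∂Y)·(Y/Q) = 0.00818813 × (12396/431.531) = 0.235.

0.235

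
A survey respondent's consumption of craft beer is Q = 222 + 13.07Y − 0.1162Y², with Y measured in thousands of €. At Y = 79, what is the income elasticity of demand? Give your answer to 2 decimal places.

At Y = 79: Q = 529.3258.
dQ/dY = 13.07 − 0.2324Y = -5.28960.
η = (dQ/dY)·(Y/Q) = -5.28960 × (79/529.3258) = -0.79.

-0.79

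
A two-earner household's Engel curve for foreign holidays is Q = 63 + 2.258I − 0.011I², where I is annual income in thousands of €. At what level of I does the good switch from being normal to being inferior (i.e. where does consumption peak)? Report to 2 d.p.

102.64

dQ/dI = 2.258 − 0.022I.
The good is inferior where dQ/dI < 0. Setting dQ/dI = 0 gives I = 2.258 / 0.022 = 102.64.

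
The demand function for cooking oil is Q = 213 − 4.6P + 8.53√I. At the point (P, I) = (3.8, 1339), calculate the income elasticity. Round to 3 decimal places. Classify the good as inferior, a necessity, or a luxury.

0.307 (necessity)

At P = 3.8, I = 1339: Q = 507.653.
Holding P constant, ∂Q/∂I = 8.53/(2√I) = 0.116554.
η_I = (∂Q/∂I)·(I/Q) = 0.116554 × (1339/507.653) = 0.307.
Since 0 < η < 1, this is a necessity.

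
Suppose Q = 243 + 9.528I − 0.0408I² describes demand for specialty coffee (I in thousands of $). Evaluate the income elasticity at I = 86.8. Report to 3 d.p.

0.278

At I = 86.8: Q = 762.6334.
dQ/dI = 9.528 − 0.0816I = 2.44512.
η = (dQ/dI)·(I/Q) = 2.44512 × (86.8/762.6334) = 0.278.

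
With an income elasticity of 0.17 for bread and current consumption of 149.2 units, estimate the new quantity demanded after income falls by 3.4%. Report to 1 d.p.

%ΔQ ≈ η × %ΔI = 0.17 × (-3.4%) = -0.578%.
New Q ≈ 149.2 × (1 − 0.00578) = 148.3.

148.3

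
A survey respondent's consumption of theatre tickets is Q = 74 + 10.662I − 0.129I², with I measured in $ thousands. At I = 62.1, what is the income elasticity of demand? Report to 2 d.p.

At I = 62.1: Q = 238.6333.
dQ/dI = 10.662 − 0.258I = -5.35980.
η = (dQ/dI)·(I/Q) = -5.35980 × (62.1/238.6333) = -1.39.

-1.39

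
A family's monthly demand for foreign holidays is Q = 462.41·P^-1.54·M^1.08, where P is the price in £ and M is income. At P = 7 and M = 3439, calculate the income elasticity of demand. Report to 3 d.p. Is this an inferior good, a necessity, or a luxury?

1.080 (luxury)

For a multiplicative demand Q = A·P^α·M^β, the income elasticity is β everywhere.
Here β = 1.08, so η = 1.080.
Since η > 1, this is a luxury.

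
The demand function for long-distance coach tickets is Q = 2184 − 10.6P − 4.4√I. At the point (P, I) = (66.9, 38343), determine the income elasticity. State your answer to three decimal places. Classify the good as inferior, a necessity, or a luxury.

-0.702 (inferior good)

At P = 66.9, I = 38343: Q = 613.280.
Holding P constant, ∂Q/∂I = -4.4/(2√I) = -0.0112352.
η_I = (∂Q/∂I)·(I/Q) = -0.0112352 × (38343/613.280) = -0.702.
Since η < 0, this is an inferior good.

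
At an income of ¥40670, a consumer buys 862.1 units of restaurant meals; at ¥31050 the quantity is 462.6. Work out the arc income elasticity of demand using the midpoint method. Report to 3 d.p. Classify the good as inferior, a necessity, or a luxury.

2.248 (luxury)

ΔQ = 462.6 − 862.1 = -399.5; midpoint Q̄ = (862.1 + 462.6)/2 = 662.35.
ΔI = 31050 − 40670 = -9620; midpoint Ī = (40670 + 31050)/2 = 35860.
η = (ΔQ/Q̄) ÷ (ΔI/Ī) = (-399.5/662.35) ÷ (-9620/35860) = 2.248.
η > 1 ⇒ luxury.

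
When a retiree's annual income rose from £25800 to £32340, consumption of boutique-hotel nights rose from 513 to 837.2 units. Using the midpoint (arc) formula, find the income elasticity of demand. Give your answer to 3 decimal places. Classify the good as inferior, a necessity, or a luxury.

2.135 (luxury)

ΔQ = 837.2 − 513 = 324.2; midpoint Q̄ = (513 + 837.2)/2 = 675.1.
ΔI = 32340 − 25800 = 6540; midpoint Ī = (25800 + 32340)/2 = 29070.
η = (ΔQ/Q̄) ÷ (ΔI/Ī) = (324.2/675.1) ÷ (6540/29070) = 2.135.
η > 1 ⇒ luxury.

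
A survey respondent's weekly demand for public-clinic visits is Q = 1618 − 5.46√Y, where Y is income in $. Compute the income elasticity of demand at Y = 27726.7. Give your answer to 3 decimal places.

At Y = 27726.7: Q = 708.837.
dQ/dY = -5.46/(2√Y) = -0.0163951 at this income.
η = (dQ/dY)·(Y/Q) = -0.0163951 × (27726.7/708.837) = -0.641.

-0.641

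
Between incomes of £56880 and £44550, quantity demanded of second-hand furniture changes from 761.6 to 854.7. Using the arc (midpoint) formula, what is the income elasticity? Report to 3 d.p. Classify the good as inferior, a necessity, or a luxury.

-0.474 (inferior good)

ΔQ = 854.7 − 761.6 = 93.1; midpoint Q̄ = (761.6 + 854.7)/2 = 808.15.
ΔI = 44550 − 56880 = -12330; midpoint Ī = (56880 + 44550)/2 = 50715.
η = (ΔQ/Q̄) ÷ (ΔI/Ī) = (93.1/808.15) ÷ (-12330/50715) = -0.474.
η < 0 ⇒ inferior good.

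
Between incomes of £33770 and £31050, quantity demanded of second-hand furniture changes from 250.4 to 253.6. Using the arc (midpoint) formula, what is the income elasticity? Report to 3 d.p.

-0.151

ΔQ = 253.6 − 250.4 = 3.2; midpoint Q̄ = (250.4 + 253.6)/2 = 252.
ΔI = 31050 − 33770 = -2720; midpoint Ī = (33770 + 31050)/2 = 32410.
η = (ΔQ/Q̄) ÷ (ΔI/Ī) = (3.2/252) ÷ (-2720/32410) = -0.151.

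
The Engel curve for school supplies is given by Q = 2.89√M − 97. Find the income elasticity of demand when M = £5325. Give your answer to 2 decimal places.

At M = 5325: Q = 113.891.
dQ/dM = 2.89/(2√M) = 0.019802 at this income.
η = (dQ/dM)·(M/Q) = 0.019802 × (5325/113.891) = 0.93.

0.93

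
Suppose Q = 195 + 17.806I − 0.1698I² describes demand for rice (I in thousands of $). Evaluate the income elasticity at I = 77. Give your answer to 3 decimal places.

At I = 77: Q = 559.3178.
dQ/dI = 17.806 − 0.3396I = -8.34320.
η = (dQ/dI)·(I/Q) = -8.34320 × (77/559.3178) = -1.149.

-1.149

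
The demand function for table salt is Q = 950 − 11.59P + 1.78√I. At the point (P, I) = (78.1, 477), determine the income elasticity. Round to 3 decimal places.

0.232

At P = 78.1, I = 477: Q = 83.697.
Holding P constant, ∂Q/∂I = 1.78/(2√I) = 0.0407503.
η_I = (∂Q/∂I)·(I/Q) = 0.0407503 × (477/83.697) = 0.232.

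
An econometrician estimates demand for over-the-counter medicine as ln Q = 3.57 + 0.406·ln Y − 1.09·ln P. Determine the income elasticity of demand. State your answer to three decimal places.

0.406

In a log-linear demand, the coefficient on ln Y is the income elasticity.
So η = 0.406.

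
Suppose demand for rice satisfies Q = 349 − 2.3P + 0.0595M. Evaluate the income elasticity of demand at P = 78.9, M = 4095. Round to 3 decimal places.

At P = 78.9, M = 4095: Q = 411.183.
Holding P constant, ∂Q/∂M = 0.0595.
η_M = (∂Q/∂M)·(M/Q) = 0.0595 × (4095/411.183) = 0.593.

0.593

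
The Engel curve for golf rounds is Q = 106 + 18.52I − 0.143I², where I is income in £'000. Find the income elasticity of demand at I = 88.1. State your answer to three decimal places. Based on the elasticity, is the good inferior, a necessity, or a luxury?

-0.937 (inferior good)

At I = 88.1: Q = 627.7018.
dQ/dI = 18.52 − 0.286I = -6.67660.
η = (dQ/dI)·(I/Q) = -6.67660 × (88.1/627.7018) = -0.937.
η < 0 ⇒ inferior good.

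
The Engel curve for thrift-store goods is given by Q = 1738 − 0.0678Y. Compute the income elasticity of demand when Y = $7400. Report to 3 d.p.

-0.406

At Y = 7400: Q = 1236.280.
dQ/dY = −0.0678.
η = (dQ/dY)·(Y/Q) = -0.0678 × (7400/1236.280) = -0.406.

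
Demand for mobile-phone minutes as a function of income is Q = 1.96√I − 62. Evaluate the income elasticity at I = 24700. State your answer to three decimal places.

At I = 24700: Q = 246.038.
dQ/dI = 1.96/(2√I) = 0.00623559 at this income.
η = (dQ/dI)·(I/Q) = 0.00623559 × (24700/246.038) = 0.626.

0.626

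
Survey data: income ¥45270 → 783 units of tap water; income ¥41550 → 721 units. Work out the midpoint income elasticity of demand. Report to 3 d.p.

ΔQ = 721 − 783 = -62; midpoint Q̄ = (783 + 721)/2 = 752.
ΔI = 41550 − 45270 = -3720; midpoint Ī = (45270 + 41550)/2 = 43410.
η = (ΔQ/Q̄) ÷ (ΔI/Ī) = (-62/752) ÷ (-3720/43410) = 0.962.

0.962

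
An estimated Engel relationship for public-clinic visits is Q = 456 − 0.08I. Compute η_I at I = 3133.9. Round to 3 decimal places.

At I = 3133.9: Q = 205.288.
dQ/dI = −0.08.
η = (dQ/dI)·(I/Q) = -0.08 × (3133.9/205.288) = -1.221.

-1.221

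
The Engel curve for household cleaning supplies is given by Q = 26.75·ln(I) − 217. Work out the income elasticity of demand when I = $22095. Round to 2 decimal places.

0.53

At I = 22095: Q = 50.583.
dQ/dI = 26.75/I = 0.00121068 at this income.
η = (dQ/dI)·(I/Q) = 0.00121068 × (22095/50.583) = 0.53.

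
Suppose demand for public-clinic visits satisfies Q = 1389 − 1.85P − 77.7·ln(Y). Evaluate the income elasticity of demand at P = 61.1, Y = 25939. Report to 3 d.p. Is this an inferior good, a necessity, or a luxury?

At P = 61.1, Y = 25939: Q = 486.261.
Holding P constant, ∂Q/∂Y = -77.7/Y = -0.00299549.
η_Y = (∂Q/∂Y)·(Y/Q) = -0.00299549 × (25939/486.261) = -0.160.
Since η < 0, this is an inferior good.

-0.160 (inferior good)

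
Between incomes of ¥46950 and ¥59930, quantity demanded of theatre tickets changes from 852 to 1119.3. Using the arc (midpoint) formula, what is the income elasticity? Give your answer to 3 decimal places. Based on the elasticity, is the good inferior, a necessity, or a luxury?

ΔQ = 1119.3 − 852 = 267.3; midpoint Q̄ = (852 + 1119.3)/2 = 985.65.
ΔI = 59930 − 46950 = 12980; midpoint Ī = (46950 + 59930)/2 = 53440.
η = (ΔQ/Q̄) ÷ (ΔI/Ī) = (267.3/985.65) ÷ (12980/53440) = 1.117.
η > 1 ⇒ luxury.

1.117 (luxury)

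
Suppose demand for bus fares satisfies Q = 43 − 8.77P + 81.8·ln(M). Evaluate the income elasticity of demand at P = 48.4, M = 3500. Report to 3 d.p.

At P = 48.4, M = 3500: Q = 286.062.
Holding P constant, ∂Q/∂M = 81.8/M = 0.0233714.
η_M = (∂Q/∂M)·(M/Q) = 0.0233714 × (3500/286.062) = 0.286.

0.286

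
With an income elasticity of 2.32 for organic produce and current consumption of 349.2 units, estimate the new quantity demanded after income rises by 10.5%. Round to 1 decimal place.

434.3

%ΔQ ≈ η × %ΔI = 2.32 × 10.5% = 24.36%.
New Q ≈ 349.2 × (1 + 0.2436) = 434.3.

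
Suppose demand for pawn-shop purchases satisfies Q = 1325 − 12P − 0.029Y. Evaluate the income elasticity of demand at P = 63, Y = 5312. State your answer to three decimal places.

-0.371

At P = 63, Y = 5312: Q = 414.952.
Holding P constant, ∂Q/∂Y = −0.029.
η_Y = (∂Q/∂Y)·(Y/Q) = -0.029 × (5312/414.952) = -0.371.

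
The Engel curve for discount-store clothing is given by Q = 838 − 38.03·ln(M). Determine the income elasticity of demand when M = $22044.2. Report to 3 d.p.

-0.083

At M = 22044.2: Q = 457.669.
dQ/dM = -38.03/M = -0.00172517 at this income.
η = (dQ/dM)·(M/Q) = -0.00172517 × (22044.2/457.669) = -0.083.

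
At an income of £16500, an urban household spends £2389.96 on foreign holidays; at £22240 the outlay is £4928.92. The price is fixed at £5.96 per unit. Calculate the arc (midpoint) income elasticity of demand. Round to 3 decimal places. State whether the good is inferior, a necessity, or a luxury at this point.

With a constant price, Q₁ = 2389.96/5.96 = 401.000 and Q₂ = 4928.92/5.96 = 827.000 (equivalently, work directly with expenditure since P cancels).
Midpoint %ΔQ = (4928.92 − 2389.96)/3659.44 = 0.69381; midpoint %ΔI = (22240 − 16500)/19370 = 0.29633.
η = 0.69381 / 0.29633 = 2.341.
η > 1 ⇒ luxury.

2.341 (luxury)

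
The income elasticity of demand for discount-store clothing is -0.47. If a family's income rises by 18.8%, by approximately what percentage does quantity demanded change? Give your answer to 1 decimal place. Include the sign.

-8.8%

%ΔQ ≈ η × %ΔI = -0.47 × 18.8% = -8.8%.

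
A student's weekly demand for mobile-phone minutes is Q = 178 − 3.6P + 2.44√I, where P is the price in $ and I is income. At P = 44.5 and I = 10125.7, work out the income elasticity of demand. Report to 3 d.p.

0.466

At P = 44.5, I = 10125.7: Q = 263.329.
Holding P constant, ∂Q/∂I = 2.44/(2√I) = 0.012124.
η_I = (∂Q/∂I)·(I/Q) = 0.012124 × (10125.7/263.329) = 0.466.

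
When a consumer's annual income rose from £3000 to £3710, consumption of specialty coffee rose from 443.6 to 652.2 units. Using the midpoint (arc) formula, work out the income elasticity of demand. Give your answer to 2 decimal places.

1.80

ΔQ = 652.2 − 443.6 = 208.6; midpoint Q̄ = (443.6 + 652.2)/2 = 547.9.
ΔI = 3710 − 3000 = 710; midpoint Ī = (3000 + 3710)/2 = 3355.
η = (ΔQ/Q̄) ÷ (ΔI/Ī) = (208.6/547.9) ÷ (710/3355) = 1.80.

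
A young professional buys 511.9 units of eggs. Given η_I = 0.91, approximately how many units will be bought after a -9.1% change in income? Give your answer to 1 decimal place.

%ΔQ ≈ η × %ΔI = 0.91 × (-9.1%) = -8.281%.
New Q ≈ 511.9 × (1 − 0.08281) = 469.5.

469.5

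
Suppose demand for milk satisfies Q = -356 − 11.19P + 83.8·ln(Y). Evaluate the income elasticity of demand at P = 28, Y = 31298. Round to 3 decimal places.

At P = 28, Y = 31298: Q = 198.120.
Holding P constant, ∂Q/∂Y = 83.8/Y = 0.00267749.
η_Y = (∂Q/∂Y)·(Y/Q) = 0.00267749 × (31298/198.120) = 0.423.

0.423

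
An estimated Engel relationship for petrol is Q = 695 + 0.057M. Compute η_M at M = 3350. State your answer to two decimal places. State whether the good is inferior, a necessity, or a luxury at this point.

0.22 (necessity)

At M = 3350: Q = 885.950.
dQ/dM = 0.057.
η = (dQ/dM)·(M/Q) = 0.057 × (3350/885.950) = 0.22.
Since 0 < η < 1, the good is a necessity.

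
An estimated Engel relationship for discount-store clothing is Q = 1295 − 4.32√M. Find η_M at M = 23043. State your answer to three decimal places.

At M = 23043: Q = 639.227.
dQ/dM = -4.32/(2√M) = -0.0142293 at this income.
η = (dQ/dM)·(M/Q) = -0.0142293 × (23043/639.227) = -0.513.

-0.513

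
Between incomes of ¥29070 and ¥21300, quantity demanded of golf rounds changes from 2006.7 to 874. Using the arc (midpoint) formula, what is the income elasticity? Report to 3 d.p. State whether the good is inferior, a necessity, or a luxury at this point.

2.549 (luxury)

ΔQ = 874 − 2006.7 = -1132.7; midpoint Q̄ = (2006.7 + 874)/2 = 1440.35.
ΔI = 21300 − 29070 = -7770; midpoint Ī = (29070 + 21300)/2 = 25185.
η = (ΔQ/Q̄) ÷ (ΔI/Ī) = (-1132.7/1440.35) ÷ (-7770/25185) = 2.549.
η > 1 ⇒ luxury.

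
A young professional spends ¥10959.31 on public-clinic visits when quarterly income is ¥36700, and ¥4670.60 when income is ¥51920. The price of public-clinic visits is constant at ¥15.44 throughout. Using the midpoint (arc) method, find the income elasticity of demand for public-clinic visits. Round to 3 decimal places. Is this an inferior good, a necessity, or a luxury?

-2.343 (inferior good)

With a constant price, Q₁ = 10959.31/15.44 = 709.800 and Q₂ = 4670.60/15.44 = 302.500 (equivalently, work directly with expenditure since P cancels).
Midpoint %ΔQ = (4670.60 − 10959.31)/7814.96 = -0.80470; midpoint %ΔI = (51920 − 36700)/44310 = 0.34349.
η = -0.80470 / 0.34349 = -2.343.
η < 0 ⇒ inferior good.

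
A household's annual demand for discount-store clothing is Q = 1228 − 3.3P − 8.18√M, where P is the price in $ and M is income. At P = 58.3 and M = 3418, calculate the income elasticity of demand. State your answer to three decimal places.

-0.429

At P = 58.3, M = 3418: Q = 557.377.
Holding P constant, ∂Q/∂M = -8.18/(2√M) = -0.069958.
η_M = (∂Q/∂M)·(M/Q) = -0.069958 × (3418/557.377) = -0.429.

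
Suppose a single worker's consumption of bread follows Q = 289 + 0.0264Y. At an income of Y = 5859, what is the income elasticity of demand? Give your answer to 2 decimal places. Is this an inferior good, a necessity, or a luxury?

At Y = 5859: Q = 443.678.
dQ/dY = 0.0264.
η = (dQ/dY)·(Y/Q) = 0.0264 × (5859/443.678) = 0.35.
Since 0 < η < 1, the good is a necessity.

0.35 (necessity)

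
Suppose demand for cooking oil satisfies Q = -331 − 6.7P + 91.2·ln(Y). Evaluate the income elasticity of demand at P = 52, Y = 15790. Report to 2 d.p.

At P = 52, Y = 15790: Q = 202.242.
Holding P constant, ∂Q/∂Y = 91.2/Y = 0.00577581.
η_Y = (∂Q/∂Y)·(Y/Q) = 0.00577581 × (15790/202.242) = 0.45.

0.45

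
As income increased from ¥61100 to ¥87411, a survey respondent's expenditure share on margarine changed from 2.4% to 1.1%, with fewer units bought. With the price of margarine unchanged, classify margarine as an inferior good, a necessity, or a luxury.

inferior good

Quantity demanded falls as income rises, so η < 0.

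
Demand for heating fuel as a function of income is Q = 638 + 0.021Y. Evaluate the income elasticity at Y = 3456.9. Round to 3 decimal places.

At Y = 3456.9: Q = 710.595.
dQ/dY = 0.021.
η = (dQ/dY)·(Y/Q) = 0.021 × (3456.9/710.595) = 0.102.

0.102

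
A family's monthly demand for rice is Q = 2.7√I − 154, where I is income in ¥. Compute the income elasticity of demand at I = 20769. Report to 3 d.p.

At I = 20769: Q = 235.109.
dQ/dI = 2.7/(2√I) = 0.00936755 at this income.
η = (dQ/dI)·(I/Q) = 0.00936755 × (20769/235.109) = 0.828.

0.828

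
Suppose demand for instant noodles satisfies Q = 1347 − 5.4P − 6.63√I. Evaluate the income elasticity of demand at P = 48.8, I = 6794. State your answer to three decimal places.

-0.509

At P = 48.8, I = 6794: Q = 536.997.
Holding P constant, ∂Q/∂I = -6.63/(2√I) = -0.040218.
η_I = (∂Q/∂I)·(I/Q) = -0.040218 × (6794/536.997) = -0.509.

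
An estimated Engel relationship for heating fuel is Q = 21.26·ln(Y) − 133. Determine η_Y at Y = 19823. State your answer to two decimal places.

At Y = 19823: Q = 77.359.
dQ/dY = 21.26/Y = 0.00107249 at this income.
η = (dQ/dY)·(Y/Q) = 0.00107249 × (19823/77.359) = 0.27.

0.27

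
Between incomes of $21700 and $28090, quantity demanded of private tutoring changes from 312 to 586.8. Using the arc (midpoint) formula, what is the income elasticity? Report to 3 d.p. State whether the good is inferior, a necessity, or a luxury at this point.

ΔQ = 586.8 − 312 = 274.8; midpoint Q̄ = (312 + 586.8)/2 = 449.4.
ΔI = 28090 − 21700 = 6390; midpoint Ī = (21700 + 28090)/2 = 24895.
η = (ΔQ/Q̄) ÷ (ΔI/Ī) = (274.8/449.4) ÷ (6390/24895) = 2.382.
η > 1 ⇒ luxury.

2.382 (luxury)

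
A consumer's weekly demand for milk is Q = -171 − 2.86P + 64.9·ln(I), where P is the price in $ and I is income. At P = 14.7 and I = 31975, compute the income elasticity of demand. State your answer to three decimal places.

At P = 14.7, I = 31975: Q = 460.147.
Holding P constant, ∂Q/∂I = 64.9/I = 0.00202971.
η_I = (∂Q/∂I)·(I/Q) = 0.00202971 × (31975/460.147) = 0.141.

0.141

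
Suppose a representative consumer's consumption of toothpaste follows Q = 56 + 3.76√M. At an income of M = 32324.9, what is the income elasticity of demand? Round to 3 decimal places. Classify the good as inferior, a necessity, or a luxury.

At M = 32324.9: Q = 732.015.
dQ/dM = 3.76/(2√M) = 0.0104566 at this income.
η = (dQ/dM)·(M/Q) = 0.0104566 × (32324.9/732.015) = 0.462.
Since 0 < η < 1, the good is a necessity.

0.462 (necessity)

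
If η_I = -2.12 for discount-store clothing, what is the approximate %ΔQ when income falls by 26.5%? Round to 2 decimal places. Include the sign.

56.18%

%ΔQ ≈ η × %ΔI = -2.12 × (-26.5%) = 56.18%.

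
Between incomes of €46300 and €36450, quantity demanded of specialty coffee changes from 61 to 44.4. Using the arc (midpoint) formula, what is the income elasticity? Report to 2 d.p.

ΔQ = 44.4 − 61 = -16.6; midpoint Q̄ = (61 + 44.4)/2 = 52.7.
ΔI = 36450 − 46300 = -9850; midpoint Ī = (46300 + 36450)/2 = 41375.
η = (ΔQ/Q̄) ÷ (ΔI/Ī) = (-16.6/52.7) ÷ (-9850/41375) = 1.32.

1.32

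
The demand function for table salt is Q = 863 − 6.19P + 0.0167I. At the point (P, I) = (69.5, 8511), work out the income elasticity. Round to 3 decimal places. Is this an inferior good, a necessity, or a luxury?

0.247 (necessity)

At P = 69.5, I = 8511: Q = 574.929.
Holding P constant, ∂Q/∂I = 0.0167.
η_I = (∂Q/∂I)·(I/Q) = 0.0167 × (8511/574.929) = 0.247.
Since 0 < η < 1, this is a necessity.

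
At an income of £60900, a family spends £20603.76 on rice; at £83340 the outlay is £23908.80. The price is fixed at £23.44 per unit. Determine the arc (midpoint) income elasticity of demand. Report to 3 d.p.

0.477

With a constant price, Q₁ = 20603.76/23.44 = 879.000 and Q₂ = 23908.80/23.44 = 1020.000 (equivalently, work directly with expenditure since P cancels).
Midpoint %ΔQ = (23908.80 − 20603.76)/22256.28 = 0.14850; midpoint %ΔI = (83340 − 60900)/72120 = 0.31115.
η = 0.14850 / 0.31115 = 0.477.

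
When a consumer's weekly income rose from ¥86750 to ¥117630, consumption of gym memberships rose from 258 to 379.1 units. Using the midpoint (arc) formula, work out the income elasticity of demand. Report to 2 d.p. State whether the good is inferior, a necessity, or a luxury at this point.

ΔQ = 379.1 − 258 = 121.1; midpoint Q̄ = (258 + 379.1)/2 = 318.55.
ΔI = 117630 − 86750 = 30880; midpoint Ī = (86750 + 117630)/2 = 102190.
η = (ΔQ/Q̄) ÷ (ΔI/Ī) = (121.1/318.55) ÷ (30880/102190) = 1.26.
η > 1 ⇒ luxury.

1.26 (luxury)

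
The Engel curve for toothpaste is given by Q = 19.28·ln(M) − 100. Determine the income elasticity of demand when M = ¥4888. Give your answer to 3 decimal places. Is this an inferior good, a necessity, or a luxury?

At M = 4888: Q = 63.775.
dQ/dM = 19.28/M = 0.00394435 at this income.
η = (dQ/dM)·(M/Q) = 0.00394435 × (4888/63.775) = 0.302.
Since 0 < η < 1, the good is a necessity.

0.302 (necessity)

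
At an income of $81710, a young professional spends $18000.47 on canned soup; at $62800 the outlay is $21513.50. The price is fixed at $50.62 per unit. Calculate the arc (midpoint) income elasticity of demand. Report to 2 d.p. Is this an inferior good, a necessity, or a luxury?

With a constant price, Q₁ = 18000.47/50.62 = 355.600 and Q₂ = 21513.50/50.62 = 425.000 (equivalently, work directly with expenditure since P cancels).
Midpoint %ΔQ = (21513.50 − 18000.47)/19756.99 = 0.17781; midpoint %ΔI = (62800 − 81710)/72255 = -0.26171.
η = 0.17781 / -0.26171 = -0.68.
η < 0 ⇒ inferior good.

-0.68 (inferior good)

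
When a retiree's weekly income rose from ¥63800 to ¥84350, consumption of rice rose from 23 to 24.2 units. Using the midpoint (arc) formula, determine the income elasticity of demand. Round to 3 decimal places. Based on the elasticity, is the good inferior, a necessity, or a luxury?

0.183 (necessity)

ΔQ = 24.2 − 23 = 1.2; midpoint Q̄ = (23 + 24.2)/2 = 23.6.
ΔI = 84350 − 63800 = 20550; midpoint Ī = (63800 + 84350)/2 = 74075.
η = (ΔQ/Q̄) ÷ (ΔI/Ī) = (1.2/23.6) ÷ (20550/74075) = 0.183.
0 < η < 1 ⇒ necessity.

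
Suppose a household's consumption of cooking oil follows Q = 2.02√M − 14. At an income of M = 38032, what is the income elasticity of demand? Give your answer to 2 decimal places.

0.52

At M = 38032: Q = 379.936.
dQ/dM = 2.02/(2√M) = 0.00517901 at this income.
η = (dQ/dM)·(M/Q) = 0.00517901 × (38032/379.936) = 0.52.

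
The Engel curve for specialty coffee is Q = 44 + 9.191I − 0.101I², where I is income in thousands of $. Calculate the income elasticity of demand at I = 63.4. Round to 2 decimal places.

-1.04

At I = 63.4: Q = 220.7338.
dQ/dI = 9.191 − 0.202I = -3.61580.
η = (dQ/dI)·(I/Q) = -3.61580 × (63.4/220.7338) = -1.04.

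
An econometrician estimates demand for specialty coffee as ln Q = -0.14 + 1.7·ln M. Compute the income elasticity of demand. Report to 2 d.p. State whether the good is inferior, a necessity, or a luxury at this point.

In a log-linear demand, the coefficient on ln M is the income elasticity.
So η = 1.70.
η > 1 ⇒ luxury.

1.70 (luxury)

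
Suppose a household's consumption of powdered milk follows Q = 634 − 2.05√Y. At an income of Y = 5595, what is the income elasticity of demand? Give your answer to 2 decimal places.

At Y = 5595: Q = 480.661.
dQ/dY = -2.05/(2√Y) = -0.0137033 at this income.
η = (dQ/dY)·(Y/Q) = -0.0137033 × (5595/480.661) = -0.16.

-0.16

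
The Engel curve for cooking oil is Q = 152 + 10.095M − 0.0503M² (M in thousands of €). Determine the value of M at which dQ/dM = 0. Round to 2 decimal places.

100.35

dQ/dM = 10.095 − 0.1006M.
The good is inferior where dQ/dM < 0. Setting dQ/dM = 0 gives M = 10.095 / 0.1006 = 100.35.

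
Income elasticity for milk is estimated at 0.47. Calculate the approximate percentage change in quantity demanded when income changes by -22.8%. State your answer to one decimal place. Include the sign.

%ΔQ ≈ η × %ΔI = 0.47 × (-22.8%) = -10.7%.

-10.7%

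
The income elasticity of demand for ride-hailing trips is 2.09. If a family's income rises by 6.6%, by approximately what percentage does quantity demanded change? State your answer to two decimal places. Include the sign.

%ΔQ ≈ η × %ΔI = 2.09 × 6.6% = 13.79%.

13.79%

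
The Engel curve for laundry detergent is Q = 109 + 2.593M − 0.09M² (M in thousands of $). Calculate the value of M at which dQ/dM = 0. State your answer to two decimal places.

dQ/dM = 2.593 − 0.18M.
The good is inferior where dQ/dM < 0. Setting dQ/dM = 0 gives M = 2.593 / 0.18 = 14.41.

14.41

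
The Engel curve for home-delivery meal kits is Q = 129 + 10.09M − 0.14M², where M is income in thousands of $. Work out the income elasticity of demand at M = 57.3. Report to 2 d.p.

At M = 57.3: Q = 247.4964.
dQ/dM = 10.09 − 0.28M = -5.95400.
η = (dQ/dM)·(M/Q) = -5.95400 × (57.3/247.4964) = -1.38.

-1.38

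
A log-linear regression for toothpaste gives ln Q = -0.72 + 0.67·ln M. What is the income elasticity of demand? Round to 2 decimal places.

In a log-linear demand, the coefficient on ln M is the income elasticity.
So η = 0.67.

0.67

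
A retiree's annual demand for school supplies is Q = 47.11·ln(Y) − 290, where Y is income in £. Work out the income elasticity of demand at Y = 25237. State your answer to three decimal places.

0.251

At Y = 25237: Q = 187.510.
dQ/dY = 47.11/Y = 0.0018667 at this income.
η = (dQ/dY)·(Y/Q) = 0.0018667 × (25237/187.510) = 0.251.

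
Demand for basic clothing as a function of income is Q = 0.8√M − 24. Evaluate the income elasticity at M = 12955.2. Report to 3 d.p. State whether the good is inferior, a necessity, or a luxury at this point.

0.679 (necessity)

At M = 12955.2: Q = 67.057.
dQ/dM = 0.8/(2√M) = 0.00351429 at this income.
η = (dQ/dM)·(M/Q) = 0.00351429 × (12955.2/67.057) = 0.679.
Since 0 < η < 1, the good is a necessity.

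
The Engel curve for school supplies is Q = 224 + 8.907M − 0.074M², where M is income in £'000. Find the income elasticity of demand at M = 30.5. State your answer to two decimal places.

At M = 30.5: Q = 426.8250.
dQ/dM = 8.907 − 0.148M = 4.39300.
η = (dQ/dM)·(M/Q) = 4.39300 × (30.5/426.8250) = 0.31.

0.31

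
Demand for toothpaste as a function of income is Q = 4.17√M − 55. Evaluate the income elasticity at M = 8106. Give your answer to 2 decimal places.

0.59

At M = 8106: Q = 320.439.
dQ/dM = 4.17/(2√M) = 0.0231581 at this income.
η = (dQ/dM)·(M/Q) = 0.0231581 × (8106/320.439) = 0.59.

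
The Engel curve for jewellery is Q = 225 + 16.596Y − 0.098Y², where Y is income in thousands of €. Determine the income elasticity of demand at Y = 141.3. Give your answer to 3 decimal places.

At Y = 141.3: Q = 613.3772.
dQ/dY = 16.596 − 0.196Y = -11.09880.
η = (dQ/dY)·(Y/Q) = -11.09880 × (141.3/613.3772) = -2.557.

-2.557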